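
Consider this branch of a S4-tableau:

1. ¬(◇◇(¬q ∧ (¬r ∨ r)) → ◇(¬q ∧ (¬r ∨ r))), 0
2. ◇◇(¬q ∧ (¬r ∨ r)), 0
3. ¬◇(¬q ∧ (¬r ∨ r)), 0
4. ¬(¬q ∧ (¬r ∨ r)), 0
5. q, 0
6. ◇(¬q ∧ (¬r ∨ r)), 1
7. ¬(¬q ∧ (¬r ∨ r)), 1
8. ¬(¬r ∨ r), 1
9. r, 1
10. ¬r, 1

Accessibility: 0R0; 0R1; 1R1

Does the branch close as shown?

Closed

Both r and ¬r appear at 1.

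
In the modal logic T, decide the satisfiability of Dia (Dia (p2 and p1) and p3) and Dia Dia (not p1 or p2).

Satisfiable (open branch found)

1. Dia (Dia (p2 and p1) and p3) and Dia Dia (not p1 or p2), 0
2. Dia (Dia (p2 and p1) and p3), 0
3. Dia Dia (not p1 or p2), 0
4. Dia (p2 and p1) and p3, 1
5. Dia (p2 and p1), 1
6. p3, 1
7. Dia (not p1 or p2), 2
8. p2 and p1, 3
9. p2, 3
10. p1, 3
11. not p1 or p2, 4
12. p2, 4
Accessibility: 0R0, 0R1, 0R2, 1R1, 1R3, 2R2, 2R4, 3R3, 4R4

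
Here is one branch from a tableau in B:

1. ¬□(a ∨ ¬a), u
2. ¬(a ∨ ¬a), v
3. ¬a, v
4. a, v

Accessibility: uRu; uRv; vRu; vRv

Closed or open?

Yes, closed

Both a and ¬a appear at v.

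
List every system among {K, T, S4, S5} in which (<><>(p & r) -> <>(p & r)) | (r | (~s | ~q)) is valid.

S4, S5

S4-tableau for the negation ~((<><>(p & r) -> <>(p & r)) | (r | (~s | ~q))):
1. ~((<><>(p & r) -> <>(p & r)) | (r | (~s | ~q))), 0
2. ~(<><>(p & r) -> <>(p & r)), 0   [~|-rule on 1]
3. ~(r | (~s | ~q)), 0   [~|-rule on 1]
4. <><>(p & r), 0   [~->-rule on 2]
5. ~<>(p & r), 0   [~->-rule on 2]
6. ~r, 0   [~|-rule on 3]
7. ~(~s | ~q), 0   [~|-rule on 3]
8. s, 0   [~|-rule on 7]
9. q, 0   [~|-rule on 7]
10. ~(p & r), 0   [~<>-rule on 5 via 0R0]
11. <>(p & r), 1   [<>-rule on 4: fresh world 1, 0R1]
12. ~(p & r), 1   [~<>-rule on 5 via 0R1]
13. ~r, 1   [~&-rule on 12 (branches; this branch)]
14. p & r, 2   [<>-rule on 11: fresh world 2, 1R2]
15. p, 2   [&-rule on 14]
16. r, 2   [&-rule on 14]
17. ~(p & r), 2   [~<>-rule on 5 via 0R2]
18. ~r, 2   [~&-rule on 17 (branches; this branch)]
Accessibility: 0R0, 0R1, 0R2, 1R1, 1R2, 2R2
Branch closes: r and ~r both at 2.
Every branch closes (one shown): valid in S4, hence also in S5 (every theorem of S4 is a theorem of S5).
T-tableau for the negation ~((<><>(p & r) -> <>(p & r)) | (r | (~s | ~q))):
1. ~((<><>(p & r) -> <>(p & r)) | (r | (~s | ~q))), 0
2. ~(<><>(p & r) -> <>(p & r)), 0   [~|-rule on 1]
3. ~(r | (~s | ~q)), 0   [~|-rule on 1]
4. <><>(p & r), 0   [~->-rule on 2]
5. ~<>(p & r), 0   [~->-rule on 2]
6. ~r, 0   [~|-rule on 3]
7. ~(~s | ~q), 0   [~|-rule on 3]
8. s, 0   [~|-rule on 7]
9. q, 0   [~|-rule on 7]
10. ~(p & r), 0   [~<>-rule on 5 via 0R0]
11. <>(p & r), 1   [<>-rule on 4: fresh world 1, 0R1]
12. ~(p & r), 1   [~<>-rule on 5 via 0R1]
13. ~r, 1   [~&-rule on 12 (branches; this branch)]
14. p & r, 2   [<>-rule on 11: fresh world 2, 1R2]
15. p, 2   [&-rule on 14]
16. r, 2   [&-rule on 14]
Accessibility: 0R0, 0R1, 1R1, 1R2, 2R2
Complete open branch: countermodel on a T-frame, so not valid in T, nor in K (the same frame is also a K-frame).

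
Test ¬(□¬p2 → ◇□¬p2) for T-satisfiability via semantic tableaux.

Unsatisfiable (every branch closes)

1. ¬(□¬p2 → ◇□¬p2), u
2. □¬p2, u
3. ¬◇□¬p2, u
4. ¬p2, u
5. ¬□¬p2, u
6. p2, v
7. ¬p2, v
Accessibility: uRu, uRv, vRv
Branch closes: p2 and ¬p2 both at v.
Every branch closes; the branch above is one of them.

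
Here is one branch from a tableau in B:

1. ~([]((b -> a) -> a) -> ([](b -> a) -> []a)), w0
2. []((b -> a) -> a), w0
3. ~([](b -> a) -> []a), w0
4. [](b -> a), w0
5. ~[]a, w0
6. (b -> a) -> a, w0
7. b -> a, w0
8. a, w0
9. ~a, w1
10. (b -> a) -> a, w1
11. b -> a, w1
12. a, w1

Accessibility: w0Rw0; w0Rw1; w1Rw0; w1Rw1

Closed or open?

Yes, closed

Both a and ~a appear at w1.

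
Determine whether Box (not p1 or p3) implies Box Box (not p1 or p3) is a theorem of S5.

Valid

Tableau for the negation not (Box (not p1 or p3) implies Box Box (not p1 or p3)):
1. not (Box (not p1 or p3) implies Box Box (not p1 or p3)), 0
2. Box (not p1 or p3), 0   [neg-implies-rule on 1]
3. not Box Box (not p1 or p3), 0   [neg-implies-rule on 1]
4. not p1 or p3, 0   [Box-rule on 2 via 0R0]
5. p3, 0   [or-rule on 4 (branches; this branch)]
6. not Box (not p1 or p3), 1   [neg-Box-rule on 3: fresh world 1, 0R1]
7. not p1 or p3, 1   [Box-rule on 2 via 0R1]
8. p3, 1   [or-rule on 7 (branches; this branch)]
9. not (not p1 or p3), 2   [neg-Box-rule on 6: fresh world 2, 1R2]
10. p1, 2   [neg-or-rule on 9]
11. not p3, 2   [neg-or-rule on 9]
12. not p1 or p3, 2   [Box-rule on 2 via 0R2]
13. p3, 2   [or-rule on 12 (branches; this branch)]
Accessibility: 0R0, 0R1, 0R2, 1R0, 1R1, 1R2, 2R0, 2R1, 2R2
Branch closes: p3 and not p3 both at 2.
Every branch of the negation's tableau closes; the branch above is one of them.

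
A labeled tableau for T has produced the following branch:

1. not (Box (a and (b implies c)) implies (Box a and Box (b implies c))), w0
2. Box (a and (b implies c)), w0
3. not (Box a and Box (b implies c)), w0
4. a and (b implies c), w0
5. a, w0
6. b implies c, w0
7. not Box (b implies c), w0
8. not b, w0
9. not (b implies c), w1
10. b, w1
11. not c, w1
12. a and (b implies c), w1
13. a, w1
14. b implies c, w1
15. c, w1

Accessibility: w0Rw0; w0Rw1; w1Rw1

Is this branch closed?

Both c and not c appear at w1.

Closed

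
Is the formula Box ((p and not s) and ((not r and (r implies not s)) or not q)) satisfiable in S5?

Satisfiable

1. Box ((p and not s) and ((not r and (r implies not s)) or not q)), w0
2. (p and not s) and ((not r and (r implies not s)) or not q), w0   [Box-rule on 1 via w0Rw0]
3. p and not s, w0   [and-rule on 2]
4. (not r and (r implies not s)) or not q, w0   [and-rule on 2]
5. p, w0   [and-rule on 3]
6. not s, w0   [and-rule on 3]
7. not q, w0   [or-rule on 4 (branches; this branch)]
Accessibility: w0Rw0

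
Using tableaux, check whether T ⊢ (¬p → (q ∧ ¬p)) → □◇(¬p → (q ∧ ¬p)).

Tableau for the negation ¬((¬p → (q ∧ ¬p)) → □◇(¬p → (q ∧ ¬p))):
1. ¬((¬p → (q ∧ ¬p)) → □◇(¬p → (q ∧ ¬p))), 0
2. ¬p → (q ∧ ¬p), 0
3. ¬□◇(¬p → (q ∧ ¬p)), 0
4. q ∧ ¬p, 0
5. q, 0
6. ¬p, 0
7. ¬◇(¬p → (q ∧ ¬p)), 1
8. ¬(¬p → (q ∧ ¬p)), 1
9. ¬p, 1
10. ¬(q ∧ ¬p), 1
11. ¬q, 1
Accessibility: 0R0, 0R1, 1R1
The negation has an open branch (countermodel exists).

Invalid (countermodel exists)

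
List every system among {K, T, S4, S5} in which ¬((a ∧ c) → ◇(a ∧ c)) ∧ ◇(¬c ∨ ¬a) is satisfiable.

K

K-tableau for the formula:
1. ¬((a ∧ c) → ◇(a ∧ c)) ∧ ◇(¬c ∨ ¬a), w0
2. ¬((a ∧ c) → ◇(a ∧ c)), w0
3. ◇(¬c ∨ ¬a), w0
4. a ∧ c, w0
5. ¬◇(a ∧ c), w0
6. a, w0
7. c, w0
8. ¬c ∨ ¬a, w1
9. ¬(a ∧ c), w1
10. ¬a, w1
11. ¬c, w1
Accessibility: w0Rw1
Complete open branch: satisfiable in K.
T-tableau for the formula:
1. ¬((a ∧ c) → ◇(a ∧ c)) ∧ ◇(¬c ∨ ¬a), w0
2. ¬((a ∧ c) → ◇(a ∧ c)), w0
3. ◇(¬c ∨ ¬a), w0
4. a ∧ c, w0
5. ¬◇(a ∧ c), w0
6. a, w0
7. c, w0
8. ¬(a ∧ c), w0
9. ¬c, w0
Accessibility: w0Rw0
Branch closes: c and ¬c both at w0.
Every branch closes (one shown): unsatisfiable in T, hence also in S4, S5 (every S4/S5-frame is a T-frame).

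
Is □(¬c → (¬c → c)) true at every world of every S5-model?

Invalid (countermodel exists)

Tableau for the negation ¬□(¬c → (¬c → c)):
1. ¬□(¬c → (¬c → c)), 0
2. ¬(¬c → (¬c → c)), 1
3. ¬c, 1
4. ¬(¬c → c), 1
Accessibility: 0R0, 0R1, 1R0, 1R1
The negation has an open branch (countermodel exists).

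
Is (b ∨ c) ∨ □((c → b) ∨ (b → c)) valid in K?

Tableau for the negation ¬((b ∨ c) ∨ □((c → b) ∨ (b → c))):
1. ¬((b ∨ c) ∨ □((c → b) ∨ (b → c))), w0
2. ¬(b ∨ c), w0
3. ¬□((c → b) ∨ (b → c)), w0
4. ¬b, w0
5. ¬c, w0
6. ¬((c → b) ∨ (b → c)), w1
7. ¬(c → b), w1
8. ¬(b → c), w1
9. c, w1
10. ¬b, w1
11. b, w1
12. ¬c, w1
Accessibility: w0Rw1
Branch closes: b and ¬b both at w1.
Every branch of the negation's tableau closes; the branch above is one of them.

Valid in K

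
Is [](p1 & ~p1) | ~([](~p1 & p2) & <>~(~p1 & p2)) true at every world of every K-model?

Valid in K

Tableau for the negation ~([](p1 & ~p1) | ~([](~p1 & p2) & <>~(~p1 & p2))):
1. ~([](p1 & ~p1) | ~([](~p1 & p2) & <>~(~p1 & p2))), 0
2. ~[](p1 & ~p1), 0
3. [](~p1 & p2) & <>~(~p1 & p2), 0
4. [](~p1 & p2), 0
5. <>~(~p1 & p2), 0
6. ~(p1 & ~p1), 1
7. ~p1 & p2, 1
8. ~p1, 1
9. p2, 1
10. ~(~p1 & p2), 2
11. ~p1 & p2, 2
12. ~p1, 2
13. p2, 2
14. ~p2, 2
Accessibility: 0R1, 0R2
Branch closes: p2 and ~p2 both at 2.
Every branch of the negation's tableau closes; the branch above is one of them.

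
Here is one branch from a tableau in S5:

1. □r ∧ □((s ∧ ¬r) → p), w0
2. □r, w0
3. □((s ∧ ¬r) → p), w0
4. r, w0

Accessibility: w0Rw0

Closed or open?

There is no literal clash: for every atom and world, at most one sign appears.

Not closed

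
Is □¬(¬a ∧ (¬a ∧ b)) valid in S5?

No, not valid

Tableau for the negation ¬□¬(¬a ∧ (¬a ∧ b)):
1. ¬□¬(¬a ∧ (¬a ∧ b)), 0
2. ¬a ∧ (¬a ∧ b), 1   [¬□-rule on 1: fresh world 1, 0R1]
3. ¬a, 1   [∧-rule on 2]
4. ¬a ∧ b, 1   [∧-rule on 2]
5. b, 1   [∧-rule on 4]
Accessibility: 0R0, 0R1, 1R0, 1R1
The negation has an open branch (countermodel exists).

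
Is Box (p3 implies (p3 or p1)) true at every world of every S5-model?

Valid

Tableau for the negation not Box (p3 implies (p3 or p1)):
1. not Box (p3 implies (p3 or p1)), w0
2. not (p3 implies (p3 or p1)), w1
3. p3, w1
4. not (p3 or p1), w1
5. not p3, w1
6. not p1, w1
Accessibility: w0Rw0, w0Rw1, w1Rw0, w1Rw1
Branch closes: p3 and not p3 both at w1.
All branches of the negation close; one closing branch shown above.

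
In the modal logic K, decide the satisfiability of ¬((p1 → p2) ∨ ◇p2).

1. ¬((p1 → p2) ∨ ◇p2), u
2. ¬(p1 → p2), u
3. ¬◇p2, u
4. p1, u
5. ¬p2, u

Satisfiable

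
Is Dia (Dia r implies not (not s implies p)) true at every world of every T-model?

No, not valid

Tableau for the negation not Dia (Dia r implies not (not s implies p)):
1. not Dia (Dia r implies not (not s implies p)), 0
2. not (Dia r implies not (not s implies p)), 0
3. Dia r, 0
4. not s implies p, 0
5. p, 0
6. r, 1
7. not (Dia r implies not (not s implies p)), 1
8. Dia r, 1
9. not s implies p, 1
10. p, 1
11. r, 2
Accessibility: 0R0, 0R1, 1R1, 1R2, 2R2
The negation has an open branch (countermodel exists).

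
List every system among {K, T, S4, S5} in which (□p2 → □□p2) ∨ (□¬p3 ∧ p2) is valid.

S4, S5

T-tableau for the negation ¬((□p2 → □□p2) ∨ (□¬p3 ∧ p2)):
1. ¬((□p2 → □□p2) ∨ (□¬p3 ∧ p2)), u
2. ¬(□p2 → □□p2), u   [¬∨-rule on 1]
3. ¬(□¬p3 ∧ p2), u   [¬∨-rule on 1]
4. □p2, u   [¬→-rule on 2]
5. ¬□□p2, u   [¬→-rule on 2]
6. p2, u   [□-rule on 4 via uRu]
7. ¬□¬p3, u   [¬∧-rule on 3 (branches; this branch)]
8. ¬□p2, v   [¬□-rule on 5: fresh world v, uRv]
9. p2, v   [□-rule on 4 via uRv]
10. p3, w   [¬□-rule on 7: fresh world w, uRw]
11. p2, w   [□-rule on 4 via uRw]
12. ¬p2, x   [¬□-rule on 8: fresh world x, vRx]
Accessibility: uRu, uRv, uRw, vRv, vRx, wRw, xRx
Complete open branch: countermodel on a T-frame, so not valid in T, nor in K (the same frame is also a K-frame).
S4-tableau for the negation ¬((□p2 → □□p2) ∨ (□¬p3 ∧ p2)):
1. ¬((□p2 → □□p2) ∨ (□¬p3 ∧ p2)), u
2. ¬(□p2 → □□p2), u   [¬∨-rule on 1]
3. ¬(□¬p3 ∧ p2), u   [¬∨-rule on 1]
4. □p2, u   [¬→-rule on 2]
5. ¬□□p2, u   [¬→-rule on 2]
6. p2, u   [□-rule on 4 via uRu]
7. ¬□¬p3, u   [¬∧-rule on 3 (branches; this branch)]
8. ¬□p2, v   [¬□-rule on 5: fresh world v, uRv]
9. p2, v   [□-rule on 4 via uRv]
10. p3, w   [¬□-rule on 7: fresh world w, uRw]
11. p2, w   [□-rule on 4 via uRw]
12. ¬p2, x   [¬□-rule on 8: fresh world x, vRx]
13. p2, x   [□-rule on 4 via uRx]
Accessibility: uRu, uRv, uRw, uRx, vRv, vRx, wRw, xRx
Branch closes: p2 and ¬p2 both at x.
Every branch closes (one shown): valid in S4, hence also in S5 (every theorem of S4 is a theorem of S5).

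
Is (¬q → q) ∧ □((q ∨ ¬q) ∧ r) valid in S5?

Invalid (countermodel exists)

Tableau for the negation ¬((¬q → q) ∧ □((q ∨ ¬q) ∧ r)):
1. ¬((¬q → q) ∧ □((q ∨ ¬q) ∧ r)), u
2. ¬□((q ∨ ¬q) ∧ r), u   [¬∧-rule on 1 (branches; this branch)]
3. ¬((q ∨ ¬q) ∧ r), v   [¬□-rule on 2: fresh world v, uRv]
4. ¬r, v   [¬∧-rule on 3 (branches; this branch)]
Accessibility: uRu, uRv, vRu, vRv
The negation has an open branch (countermodel exists).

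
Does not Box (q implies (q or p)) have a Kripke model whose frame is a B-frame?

Unsatisfiable

1. not Box (q implies (q or p)), w0
2. not (q implies (q or p)), w1   [neg-Box-rule on 1: fresh world w1, w0Rw1]
3. q, w1   [neg-implies-rule on 2]
4. not (q or p), w1   [neg-implies-rule on 2]
5. not q, w1   [neg-or-rule on 4]
6. not p, w1   [neg-or-rule on 4]
Accessibility: w0Rw0, w0Rw1, w1Rw0, w1Rw1
Branch closes: q and not q both at w1.
(One branch shown.) All branches close.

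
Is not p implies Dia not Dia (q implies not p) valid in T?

Invalid (countermodel exists)

Tableau for the negation not (not p implies Dia not Dia (q implies not p)):
1. not (not p implies Dia not Dia (q implies not p)), u
2. not p, u   [neg-implies-rule on 1]
3. not Dia not Dia (q implies not p), u   [neg-implies-rule on 1]
4. Dia (q implies not p), u   [neg-Dia-rule on 3 via uRu]
5. q implies not p, v   [Dia-rule on 4: fresh world v, uRv]
6. Dia (q implies not p), v   [neg-Dia-rule on 3 via uRv]
7. not p, v   [implies-rule on 5 (branches; this branch)]
8. q implies not p, w   [Dia-rule on 6: fresh world w, vRw]
9. not p, w   [implies-rule on 8 (branches; this branch)]
Accessibility: uRu, uRv, vRv, vRw, wRw
The negation has an open branch (countermodel exists).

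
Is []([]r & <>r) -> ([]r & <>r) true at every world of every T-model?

Yes, valid

Tableau for the negation ~([]([]r & <>r) -> ([]r & <>r)):
1. ~([]([]r & <>r) -> ([]r & <>r)), 0
2. []([]r & <>r), 0
3. ~([]r & <>r), 0
4. []r & <>r, 0
5. []r, 0
6. <>r, 0
7. r, 0
8. ~[]r, 0
9. r, 1
10. []r & <>r, 1
11. []r, 1
12. <>r, 1
13. ~r, 2
14. []r & <>r, 2
15. []r, 2
16. <>r, 2
17. r, 2
Accessibility: 0R0, 0R1, 0R2, 1R1, 2R2
Branch closes: r and ~r both at 2.
All branches of the negation close; one closing branch shown above.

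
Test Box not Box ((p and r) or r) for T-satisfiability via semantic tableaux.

1. Box not Box ((p and r) or r), u
2. not Box ((p and r) or r), u
3. not ((p and r) or r), v
4. not (p and r), v
5. not r, v
6. not Box ((p and r) or r), v
7. not ((p and r) or r), w
8. not (p and r), w
9. not r, w
Accessibility: uRu, uRv, vRv, vRw, wRw

Satisfiable (open branch found)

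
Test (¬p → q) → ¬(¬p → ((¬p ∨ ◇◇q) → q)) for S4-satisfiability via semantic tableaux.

1. (¬p → q) → ¬(¬p → ((¬p ∨ ◇◇q) → q)), 0
2. ¬(¬p → ((¬p ∨ ◇◇q) → q)), 0   [→-rule on 1 (branches; this branch)]
3. ¬p, 0   [¬→-rule on 2]
4. ¬((¬p ∨ ◇◇q) → q), 0   [¬→-rule on 2]
5. ¬p ∨ ◇◇q, 0   [¬→-rule on 4]
6. ¬q, 0   [¬→-rule on 4]
7. ◇◇q, 0   [∨-rule on 5 (branches; this branch)]
8. ◇q, 1   [◇-rule on 7: fresh world 1, 0R1]
9. q, 2   [◇-rule on 8: fresh world 2, 1R2]
Accessibility: 0R0, 0R1, 0R2, 1R1, 1R2, 2R2

Satisfiable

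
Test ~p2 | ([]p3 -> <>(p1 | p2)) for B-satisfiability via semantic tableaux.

1. ~p2 | ([]p3 -> <>(p1 | p2)), u
2. []p3 -> <>(p1 | p2), u
3. <>(p1 | p2), u
4. p1 | p2, v
5. p2, v
Accessibility: uRu, uRv, vRu, vRv

Yes, satisfiable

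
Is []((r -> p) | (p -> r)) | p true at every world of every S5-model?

Tableau for the negation ~([]((r -> p) | (p -> r)) | p):
1. ~([]((r -> p) | (p -> r)) | p), u
2. ~[]((r -> p) | (p -> r)), u   [~|-rule on 1]
3. ~p, u   [~|-rule on 1]
4. ~((r -> p) | (p -> r)), v   [~[]-rule on 2: fresh world v, uRv]
5. ~(r -> p), v   [~|-rule on 4]
6. ~(p -> r), v   [~|-rule on 4]
7. r, v   [~->-rule on 5]
8. ~p, v   [~->-rule on 5]
9. p, v   [~->-rule on 6]
10. ~r, v   [~->-rule on 6]
Accessibility: uRu, uRv, vRu, vRv
Branch closes: p and ~p both at v.
Every branch of the negation's tableau closes; the branch above is one of them.

Valid in S5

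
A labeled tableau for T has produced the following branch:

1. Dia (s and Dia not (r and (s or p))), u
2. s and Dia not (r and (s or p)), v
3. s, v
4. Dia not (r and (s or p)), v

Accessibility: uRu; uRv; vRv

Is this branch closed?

Open

There is no literal clash: for every atom and world, at most one sign appears.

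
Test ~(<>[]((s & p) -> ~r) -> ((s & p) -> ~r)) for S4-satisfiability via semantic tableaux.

1. ~(<>[]((s & p) -> ~r) -> ((s & p) -> ~r)), w0
2. <>[]((s & p) -> ~r), w0
3. ~((s & p) -> ~r), w0
4. s & p, w0
5. r, w0
6. s, w0
7. p, w0
8. []((s & p) -> ~r), w1
9. (s & p) -> ~r, w1
10. ~r, w1
Accessibility: w0Rw0, w0Rw1, w1Rw1

Satisfiable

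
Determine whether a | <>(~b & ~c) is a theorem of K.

No, not valid

Tableau for the negation ~(a | <>(~b & ~c)):
1. ~(a | <>(~b & ~c)), u
2. ~a, u   [~|-rule on 1]
3. ~<>(~b & ~c), u   [~|-rule on 1]
The negation has an open branch (countermodel exists).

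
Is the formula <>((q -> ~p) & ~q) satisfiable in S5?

Satisfiable

1. <>((q -> ~p) & ~q), u
2. (q -> ~p) & ~q, v
3. q -> ~p, v
4. ~q, v
5. ~p, v
Accessibility: uRu, uRv, vRu, vRv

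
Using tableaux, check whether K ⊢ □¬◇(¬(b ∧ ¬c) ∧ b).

Tableau for the negation ¬□¬◇(¬(b ∧ ¬c) ∧ b):
1. ¬□¬◇(¬(b ∧ ¬c) ∧ b), w0
2. ◇(¬(b ∧ ¬c) ∧ b), w1   [¬□-rule on 1: fresh world w1, w0Rw1]
3. ¬(b ∧ ¬c) ∧ b, w2   [◇-rule on 2: fresh world w2, w1Rw2]
4. ¬(b ∧ ¬c), w2   [∧-rule on 3]
5. b, w2   [∧-rule on 3]
6. c, w2   [¬∧-rule on 4 (branches; this branch)]
Accessibility: w0Rw1, w1Rw2
The negation has an open branch (countermodel exists).

Invalid (countermodel exists)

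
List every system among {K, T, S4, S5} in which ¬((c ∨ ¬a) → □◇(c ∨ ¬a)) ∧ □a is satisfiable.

K, T, S4

S5-tableau for the formula:
1. ¬((c ∨ ¬a) → □◇(c ∨ ¬a)) ∧ □a, 0
2. ¬((c ∨ ¬a) → □◇(c ∨ ¬a)), 0   [∧-rule on 1]
3. □a, 0   [∧-rule on 1]
4. c ∨ ¬a, 0   [¬→-rule on 2]
5. ¬□◇(c ∨ ¬a), 0   [¬→-rule on 2]
6. a, 0   [□-rule on 3 via 0R0]
7. c, 0   [∨-rule on 4 (branches; this branch)]
8. ¬◇(c ∨ ¬a), 1   [¬□-rule on 5: fresh world 1, 0R1]
9. a, 1   [□-rule on 3 via 0R1]
10. ¬(c ∨ ¬a), 0   [¬◇-rule on 8 via 1R0]
11. ¬c, 0   [¬∨-rule on 10]
Accessibility: 0R0, 0R1, 1R0, 1R1
Branch closes: c and ¬c both at 0.
Every branch closes (one shown): unsatisfiable in S5.
S4-tableau for the formula:
1. ¬((c ∨ ¬a) → □◇(c ∨ ¬a)) ∧ □a, 0
2. ¬((c ∨ ¬a) → □◇(c ∨ ¬a)), 0   [∧-rule on 1]
3. □a, 0   [∧-rule on 1]
4. c ∨ ¬a, 0   [¬→-rule on 2]
5. ¬□◇(c ∨ ¬a), 0   [¬→-rule on 2]
6. a, 0   [□-rule on 3 via 0R0]
7. c, 0   [∨-rule on 4 (branches; this branch)]
8. ¬◇(c ∨ ¬a), 1   [¬□-rule on 5: fresh world 1, 0R1]
9. a, 1   [□-rule on 3 via 0R1]
10. ¬(c ∨ ¬a), 1   [¬◇-rule on 8 via 1R1]
11. ¬c, 1   [¬∨-rule on 10]
Accessibility: 0R0, 0R1, 1R1
Complete open branch: satisfiable in S4, hence also in K, T (this S4-model is also a K-model and a T-model).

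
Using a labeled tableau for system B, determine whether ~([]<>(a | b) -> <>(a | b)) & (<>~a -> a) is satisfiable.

Unsatisfiable (every branch closes)

1. ~([]<>(a | b) -> <>(a | b)) & (<>~a -> a), u
2. ~([]<>(a | b) -> <>(a | b)), u
3. <>~a -> a, u
4. []<>(a | b), u
5. ~<>(a | b), u
6. <>(a | b), u
7. ~(a | b), u
8. ~a, u
9. ~b, u
10. ~<>~a, u
11. a, u
Accessibility: uRu
Branch closes: a and ~a both at u.
All branches of the tableau close; one closing branch shown above.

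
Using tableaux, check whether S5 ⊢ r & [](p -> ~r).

Tableau for the negation ~(r & [](p -> ~r)):
1. ~(r & [](p -> ~r)), u
2. ~[](p -> ~r), u
3. ~(p -> ~r), v
4. p, v
5. r, v
Accessibility: uRu, uRv, vRu, vRv
The negation has an open branch (countermodel exists).

No, not valid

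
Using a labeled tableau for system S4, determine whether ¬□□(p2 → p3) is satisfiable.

Satisfiable

1. ¬□□(p2 → p3), 0
2. ¬□(p2 → p3), 1
3. ¬(p2 → p3), 2
4. p2, 2
5. ¬p3, 2
Accessibility: 0R0, 0R1, 0R2, 1R1, 1R2, 2R2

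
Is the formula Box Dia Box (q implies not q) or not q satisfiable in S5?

1. Box Dia Box (q implies not q) or not q, u
2. not q, u
Accessibility: uRu

Yes, satisfiable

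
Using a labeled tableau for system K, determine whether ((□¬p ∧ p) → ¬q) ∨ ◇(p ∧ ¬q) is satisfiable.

Satisfiable (open branch found)

1. ((□¬p ∧ p) → ¬q) ∨ ◇(p ∧ ¬q), 0
2. ◇(p ∧ ¬q), 0
3. p ∧ ¬q, 1
4. p, 1
5. ¬q, 1
Accessibility: 0R1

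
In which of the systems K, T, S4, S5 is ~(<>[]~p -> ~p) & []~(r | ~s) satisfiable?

K, T, S4

S4-tableau for the formula:
1. ~(<>[]~p -> ~p) & []~(r | ~s), 0
2. ~(<>[]~p -> ~p), 0
3. []~(r | ~s), 0
4. <>[]~p, 0
5. p, 0
6. ~(r | ~s), 0
7. ~r, 0
8. s, 0
9. []~p, 1
10. ~(r | ~s), 1
11. ~r, 1
12. s, 1
13. ~p, 1
Accessibility: 0R0, 0R1, 1R1
Complete open branch: satisfiable in S4, hence also in K, T (this S4-model is also a K-model and a T-model).
S5-tableau for the formula:
1. ~(<>[]~p -> ~p) & []~(r | ~s), 0
2. ~(<>[]~p -> ~p), 0
3. []~(r | ~s), 0
4. <>[]~p, 0
5. p, 0
6. ~(r | ~s), 0
7. ~r, 0
8. s, 0
9. []~p, 1
10. ~(r | ~s), 1
11. ~r, 1
12. s, 1
13. ~p, 0
Accessibility: 0R0, 0R1, 1R0, 1R1
Branch closes: p and ~p both at 0.
Every branch closes (one shown): unsatisfiable in S5.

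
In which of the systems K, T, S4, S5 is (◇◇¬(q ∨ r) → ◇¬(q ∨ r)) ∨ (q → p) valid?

S4, S5

T-tableau for the negation ¬((◇◇¬(q ∨ r) → ◇¬(q ∨ r)) ∨ (q → p)):
1. ¬((◇◇¬(q ∨ r) → ◇¬(q ∨ r)) ∨ (q → p)), w0
2. ¬(◇◇¬(q ∨ r) → ◇¬(q ∨ r)), w0
3. ¬(q → p), w0
4. ◇◇¬(q ∨ r), w0
5. ¬◇¬(q ∨ r), w0
6. q, w0
7. ¬p, w0
8. q ∨ r, w0
9. r, w0
10. ◇¬(q ∨ r), w1
11. q ∨ r, w1
12. r, w1
13. ¬(q ∨ r), w2
14. ¬q, w2
15. ¬r, w2
Accessibility: w0Rw0, w0Rw1, w1Rw1, w1Rw2, w2Rw2
Complete open branch: countermodel on a T-frame, so not valid in T, nor in K (the same frame is also a K-frame).
S4-tableau for the negation ¬((◇◇¬(q ∨ r) → ◇¬(q ∨ r)) ∨ (q → p)):
1. ¬((◇◇¬(q ∨ r) → ◇¬(q ∨ r)) ∨ (q → p)), w0
2. ¬(◇◇¬(q ∨ r) → ◇¬(q ∨ r)), w0
3. ¬(q → p), w0
4. ◇◇¬(q ∨ r), w0
5. ¬◇¬(q ∨ r), w0
6. q, w0
7. ¬p, w0
8. q ∨ r, w0
9. r, w0
10. ◇¬(q ∨ r), w1
11. q ∨ r, w1
12. r, w1
13. ¬(q ∨ r), w2
14. ¬q, w2
15. ¬r, w2
16. q ∨ r, w2
17. r, w2
Accessibility: w0Rw0, w0Rw1, w0Rw2, w1Rw1, w1Rw2, w2Rw2
Branch closes: r and ¬r both at w2.
Every branch closes (one shown): valid in S4, hence also in S5 (every theorem of S4 is a theorem of S5).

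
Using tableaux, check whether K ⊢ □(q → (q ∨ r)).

Valid in K

Tableau for the negation ¬□(q → (q ∨ r)):
1. ¬□(q → (q ∨ r)), 0
2. ¬(q → (q ∨ r)), 1
3. q, 1
4. ¬(q ∨ r), 1
5. ¬q, 1
6. ¬r, 1
Accessibility: 0R1
Branch closes: q and ¬q both at 1.
All branches of the negation close; one closing branch shown above.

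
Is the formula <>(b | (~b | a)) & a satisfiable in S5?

Satisfiable

1. <>(b | (~b | a)) & a, 0
2. <>(b | (~b | a)), 0   [&-rule on 1]
3. a, 0   [&-rule on 1]
4. b | (~b | a), 1   [<>-rule on 2: fresh world 1, 0R1]
5. ~b | a, 1   [|-rule on 4 (branches; this branch)]
6. a, 1   [|-rule on 5 (branches; this branch)]
Accessibility: 0R0, 0R1, 1R0, 1R1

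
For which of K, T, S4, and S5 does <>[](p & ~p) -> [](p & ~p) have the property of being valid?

T-tableau for the negation ~(<>[](p & ~p) -> [](p & ~p)):
1. ~(<>[](p & ~p) -> [](p & ~p)), 0
2. <>[](p & ~p), 0
3. ~[](p & ~p), 0
4. [](p & ~p), 1
5. p & ~p, 1
6. p, 1
7. ~p, 1
Accessibility: 0R0, 0R1, 1R1
Branch closes: p and ~p both at 1.
Every branch closes (one shown): valid in T, hence also in S4, S5 (every theorem of T is a theorem of S4 and S5).
K-tableau for the negation ~(<>[](p & ~p) -> [](p & ~p)):
1. ~(<>[](p & ~p) -> [](p & ~p)), 0
2. <>[](p & ~p), 0
3. ~[](p & ~p), 0
4. [](p & ~p), 1
5. ~(p & ~p), 2
6. p, 2
Accessibility: 0R1, 0R2
Complete open branch: countermodel on a K-frame, so not valid in K.

T, S4, S5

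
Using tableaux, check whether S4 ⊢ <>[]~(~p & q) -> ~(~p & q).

Not valid

Tableau for the negation ~(<>[]~(~p & q) -> ~(~p & q)):
1. ~(<>[]~(~p & q) -> ~(~p & q)), 0
2. <>[]~(~p & q), 0
3. ~p & q, 0
4. ~p, 0
5. q, 0
6. []~(~p & q), 1
7. ~(~p & q), 1
8. ~q, 1
Accessibility: 0R0, 0R1, 1R1
The negation has an open branch (countermodel exists).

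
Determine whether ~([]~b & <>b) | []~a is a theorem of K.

Tableau for the negation ~(~([]~b & <>b) | []~a):
1. ~(~([]~b & <>b) | []~a), 0
2. []~b & <>b, 0
3. ~[]~a, 0
4. []~b, 0
5. <>b, 0
6. a, 1
7. ~b, 1
8. b, 2
9. ~b, 2
Accessibility: 0R1, 0R2
Branch closes: b and ~b both at 2.
All branches of the negation close; one closing branch shown above.

Valid in K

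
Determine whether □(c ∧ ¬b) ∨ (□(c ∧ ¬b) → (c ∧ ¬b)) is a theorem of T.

Valid in T

Tableau for the negation ¬(□(c ∧ ¬b) ∨ (□(c ∧ ¬b) → (c ∧ ¬b))):
1. ¬(□(c ∧ ¬b) ∨ (□(c ∧ ¬b) → (c ∧ ¬b))), w0
2. ¬□(c ∧ ¬b), w0
3. ¬(□(c ∧ ¬b) → (c ∧ ¬b)), w0
4. □(c ∧ ¬b), w0
5. ¬(c ∧ ¬b), w0
6. c ∧ ¬b, w0
7. c, w0
8. ¬b, w0
9. b, w0
Accessibility: w0Rw0
Branch closes: b and ¬b both at w0.
Every branch of the negation's tableau closes; the branch above is one of them.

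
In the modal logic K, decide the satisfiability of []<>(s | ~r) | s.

1. []<>(s | ~r) | s, u
2. s, u

Satisfiable (open branch found)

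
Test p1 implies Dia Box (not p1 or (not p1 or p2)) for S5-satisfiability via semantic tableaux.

1. p1 implies Dia Box (not p1 or (not p1 or p2)), u
2. Dia Box (not p1 or (not p1 or p2)), u
3. Box (not p1 or (not p1 or p2)), v
4. not p1 or (not p1 or p2), u
5. not p1 or (not p1 or p2), v
6. not p1 or p2, u
7. not p1 or p2, v
8. p2, u
9. p2, v
Accessibility: uRu, uRv, vRu, vRv

Satisfiable (open branch found)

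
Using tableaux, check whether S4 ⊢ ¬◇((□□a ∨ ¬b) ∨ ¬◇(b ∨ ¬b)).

Invalid (countermodel exists)

Tableau for the negation ◇((□□a ∨ ¬b) ∨ ¬◇(b ∨ ¬b)):
1. ◇((□□a ∨ ¬b) ∨ ¬◇(b ∨ ¬b)), u
2. (□□a ∨ ¬b) ∨ ¬◇(b ∨ ¬b), v   [◇-rule on 1: fresh world v, uRv]
3. □□a ∨ ¬b, v   [∨-rule on 2 (branches; this branch)]
4. ¬b, v   [∨-rule on 3 (branches; this branch)]
Accessibility: uRu, uRv, vRv
The negation has an open branch (countermodel exists).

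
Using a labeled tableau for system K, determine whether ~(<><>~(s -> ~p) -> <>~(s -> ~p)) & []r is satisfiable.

Yes, satisfiable

1. ~(<><>~(s -> ~p) -> <>~(s -> ~p)) & []r, 0
2. ~(<><>~(s -> ~p) -> <>~(s -> ~p)), 0
3. []r, 0
4. <><>~(s -> ~p), 0
5. ~<>~(s -> ~p), 0
6. <>~(s -> ~p), 1
7. r, 1
8. s -> ~p, 1
9. ~p, 1
10. ~(s -> ~p), 2
11. s, 2
12. p, 2
Accessibility: 0R1, 1R2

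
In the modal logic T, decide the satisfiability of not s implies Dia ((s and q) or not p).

1. not s implies Dia ((s and q) or not p), 0
2. Dia ((s and q) or not p), 0
3. (s and q) or not p, 1
4. not p, 1
Accessibility: 0R0, 0R1, 1R1

Satisfiable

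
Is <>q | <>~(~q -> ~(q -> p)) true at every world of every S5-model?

Valid

Tableau for the negation ~(<>q | <>~(~q -> ~(q -> p))):
1. ~(<>q | <>~(~q -> ~(q -> p))), w0
2. ~<>q, w0
3. ~<>~(~q -> ~(q -> p)), w0
4. ~q, w0
5. ~q -> ~(q -> p), w0
6. ~(q -> p), w0
7. q, w0
8. ~p, w0
Accessibility: w0Rw0
Branch closes: q and ~q both at w0.
Every branch of the negation's tableau closes; the branch above is one of them.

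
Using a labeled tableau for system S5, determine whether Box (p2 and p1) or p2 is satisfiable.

Satisfiable

1. Box (p2 and p1) or p2, w0
2. p2, w0
Accessibility: w0Rw0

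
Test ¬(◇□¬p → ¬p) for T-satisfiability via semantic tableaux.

Satisfiable

1. ¬(◇□¬p → ¬p), w0
2. ◇□¬p, w0   [¬→-rule on 1]
3. p, w0   [¬→-rule on 1]
4. □¬p, w1   [◇-rule on 2: fresh world w1, w0Rw1]
5. ¬p, w1   [□-rule on 4 via w1Rw1]
Accessibility: w0Rw0, w0Rw1, w1Rw1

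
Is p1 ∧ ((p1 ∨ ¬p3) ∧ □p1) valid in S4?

Tableau for the negation ¬(p1 ∧ ((p1 ∨ ¬p3) ∧ □p1)):
1. ¬(p1 ∧ ((p1 ∨ ¬p3) ∧ □p1)), w0
2. ¬((p1 ∨ ¬p3) ∧ □p1), w0
3. ¬□p1, w0
4. ¬p1, w1
Accessibility: w0Rw0, w0Rw1, w1Rw1
The negation has an open branch (countermodel exists).

Not valid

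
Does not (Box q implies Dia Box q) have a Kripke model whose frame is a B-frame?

1. not (Box q implies Dia Box q), u
2. Box q, u
3. not Dia Box q, u
4. q, u
5. not Box q, u
6. not q, v
7. q, v
Accessibility: uRu, uRv, vRu, vRv
Branch closes: q and not q both at v.
(One branch shown.) All branches close.

Unsatisfiable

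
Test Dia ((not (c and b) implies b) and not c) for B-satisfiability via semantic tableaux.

1. Dia ((not (c and b) implies b) and not c), u
2. (not (c and b) implies b) and not c, v
3. not (c and b) implies b, v
4. not c, v
5. b, v
Accessibility: uRu, uRv, vRu, vRv

Yes, satisfiable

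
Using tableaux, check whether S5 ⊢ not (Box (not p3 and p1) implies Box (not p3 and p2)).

Tableau for the negation Box (not p3 and p1) implies Box (not p3 and p2):
1. Box (not p3 and p1) implies Box (not p3 and p2), 0
2. Box (not p3 and p2), 0
3. not p3 and p2, 0
4. not p3, 0
5. p2, 0
Accessibility: 0R0
The negation has an open branch (countermodel exists).

No, not valid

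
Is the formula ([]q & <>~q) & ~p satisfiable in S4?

1. ([]q & <>~q) & ~p, w0
2. []q & <>~q, w0   [&-rule on 1]
3. ~p, w0   [&-rule on 1]
4. []q, w0   [&-rule on 2]
5. <>~q, w0   [&-rule on 2]
6. q, w0   [[]-rule on 4 via w0Rw0]
7. ~q, w1   [<>-rule on 5: fresh world w1, w0Rw1]
8. q, w1   [[]-rule on 4 via w0Rw1]
Accessibility: w0Rw0, w0Rw1, w1Rw1
Branch closes: q and ~q both at w1.
All branches of the tableau close; one closing branch shown above.

No, unsatisfiable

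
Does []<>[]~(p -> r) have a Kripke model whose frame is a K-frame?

1. []<>[]~(p -> r), u

Yes, satisfiable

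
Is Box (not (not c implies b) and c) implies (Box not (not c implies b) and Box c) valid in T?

Yes, valid

Tableau for the negation not (Box (not (not c implies b) and c) implies (Box not (not c implies b) and Box c)):
1. not (Box (not (not c implies b) and c) implies (Box not (not c implies b) and Box c)), u
2. Box (not (not c implies b) and c), u
3. not (Box not (not c implies b) and Box c), u
4. not (not c implies b) and c, u
5. not (not c implies b), u
6. c, u
7. not c, u
8. not b, u
Accessibility: uRu
Branch closes: c and not c both at u.
All branches of the negation close; one closing branch shown above.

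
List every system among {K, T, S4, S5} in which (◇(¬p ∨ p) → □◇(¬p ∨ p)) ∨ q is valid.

T, S4, S5

T-tableau for the negation ¬((◇(¬p ∨ p) → □◇(¬p ∨ p)) ∨ q):
1. ¬((◇(¬p ∨ p) → □◇(¬p ∨ p)) ∨ q), u
2. ¬(◇(¬p ∨ p) → □◇(¬p ∨ p)), u
3. ¬q, u
4. ◇(¬p ∨ p), u
5. ¬□◇(¬p ∨ p), u
6. ¬p ∨ p, v
7. p, v
8. ¬◇(¬p ∨ p), w
9. ¬(¬p ∨ p), w
10. p, w
11. ¬p, w
Accessibility: uRu, uRv, uRw, vRv, wRw
Branch closes: p and ¬p both at w.
Every branch closes (one shown): valid in T, hence also in S4, S5 (every theorem of T is a theorem of S4 and S5).
K-tableau for the negation ¬((◇(¬p ∨ p) → □◇(¬p ∨ p)) ∨ q):
1. ¬((◇(¬p ∨ p) → □◇(¬p ∨ p)) ∨ q), u
2. ¬(◇(¬p ∨ p) → □◇(¬p ∨ p)), u
3. ¬q, u
4. ◇(¬p ∨ p), u
5. ¬□◇(¬p ∨ p), u
6. ¬p ∨ p, v
7. p, v
8. ¬◇(¬p ∨ p), w
Accessibility: uRv, uRw
Complete open branch: countermodel on a K-frame, so not valid in K.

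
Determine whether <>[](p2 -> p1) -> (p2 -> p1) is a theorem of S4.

Not valid

Tableau for the negation ~(<>[](p2 -> p1) -> (p2 -> p1)):
1. ~(<>[](p2 -> p1) -> (p2 -> p1)), u
2. <>[](p2 -> p1), u   [~->-rule on 1]
3. ~(p2 -> p1), u   [~->-rule on 1]
4. p2, u   [~->-rule on 3]
5. ~p1, u   [~->-rule on 3]
6. [](p2 -> p1), v   [<>-rule on 2: fresh world v, uRv]
7. p2 -> p1, v   [[]-rule on 6 via vRv]
8. p1, v   [->-rule on 7 (branches; this branch)]
Accessibility: uRu, uRv, vRv
The negation has an open branch (countermodel exists).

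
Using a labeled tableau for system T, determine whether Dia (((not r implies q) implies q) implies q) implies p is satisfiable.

Satisfiable (open branch found)

1. Dia (((not r implies q) implies q) implies q) implies p, w0
2. p, w0   [implies-rule on 1 (branches; this branch)]
Accessibility: w0Rw0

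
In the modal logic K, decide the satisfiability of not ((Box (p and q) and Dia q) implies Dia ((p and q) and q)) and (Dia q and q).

1. not ((Box (p and q) and Dia q) implies Dia ((p and q) and q)) and (Dia q and q), 0
2. not ((Box (p and q) and Dia q) implies Dia ((p and q) and q)), 0   [and-rule on 1]
3. Dia q and q, 0   [and-rule on 1]
4. Box (p and q) and Dia q, 0   [neg-implies-rule on 2]
5. not Dia ((p and q) and q), 0   [neg-implies-rule on 2]
6. Dia q, 0   [and-rule on 3]
7. q, 0   [and-rule on 3]
8. Box (p and q), 0   [and-rule on 4]
9. q, 1   [Dia-rule on 6: fresh world 1, 0R1]
10. not ((p and q) and q), 1   [neg-Dia-rule on 5 via 0R1]
11. p and q, 1   [Box-rule on 8 via 0R1]
12. p, 1   [and-rule on 11]
13. not (p and q), 1   [neg-and-rule on 10 (branches; this branch)]
14. not q, 1   [neg-and-rule on 13 (branches; this branch)]
Accessibility: 0R1
Branch closes: q and not q both at 1.
Every branch closes; the branch above is one of them.

Unsatisfiable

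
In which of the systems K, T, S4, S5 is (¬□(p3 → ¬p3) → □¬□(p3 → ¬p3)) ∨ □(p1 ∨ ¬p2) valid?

S4-tableau for the negation ¬((¬□(p3 → ¬p3) → □¬□(p3 → ¬p3)) ∨ □(p1 ∨ ¬p2)):
1. ¬((¬□(p3 → ¬p3) → □¬□(p3 → ¬p3)) ∨ □(p1 ∨ ¬p2)), w0
2. ¬(¬□(p3 → ¬p3) → □¬□(p3 → ¬p3)), w0
3. ¬□(p1 ∨ ¬p2), w0
4. ¬□(p3 → ¬p3), w0
5. ¬□¬□(p3 → ¬p3), w0
6. ¬(p1 ∨ ¬p2), w1
7. ¬p1, w1
8. p2, w1
9. ¬(p3 → ¬p3), w2
10. p3, w2
11. □(p3 → ¬p3), w3
12. p3 → ¬p3, w3
13. ¬p3, w3
Accessibility: w0Rw0, w0Rw1, w0Rw2, w0Rw3, w1Rw1, w2Rw2, w3Rw3
Complete open branch: countermodel on an S4-frame, so not valid in S4, nor in K, T (the same frame is also a K-frame and a T-frame).
S5-tableau for the negation ¬((¬□(p3 → ¬p3) → □¬□(p3 → ¬p3)) ∨ □(p1 ∨ ¬p2)):
1. ¬((¬□(p3 → ¬p3) → □¬□(p3 → ¬p3)) ∨ □(p1 ∨ ¬p2)), w0
2. ¬(¬□(p3 → ¬p3) → □¬□(p3 → ¬p3)), w0
3. ¬□(p1 ∨ ¬p2), w0
4. ¬□(p3 → ¬p3), w0
5. ¬□¬□(p3 → ¬p3), w0
6. ¬(p1 ∨ ¬p2), w1
7. ¬p1, w1
8. p2, w1
9. ¬(p3 → ¬p3), w2
10. p3, w2
11. □(p3 → ¬p3), w3
12. p3 → ¬p3, w0
13. p3 → ¬p3, w1
14. p3 → ¬p3, w2
15. p3 → ¬p3, w3
16. ¬p3, w0
17. ¬p3, w1
18. ¬p3, w2
Accessibility: w0Rw0, w0Rw1, w0Rw2, w0Rw3, w1Rw0, w1Rw1, w1Rw2, w1Rw3, w2Rw0, w2Rw1, w2Rw2, w2Rw3, w3Rw0, w3Rw1, w3Rw2, w3Rw3
Branch closes: p3 and ¬p3 both at w2.
Every branch closes (one shown): valid in S5.

S5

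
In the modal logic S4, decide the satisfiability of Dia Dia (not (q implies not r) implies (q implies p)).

1. Dia Dia (not (q implies not r) implies (q implies p)), w0
2. Dia (not (q implies not r) implies (q implies p)), w1
3. not (q implies not r) implies (q implies p), w2
4. q implies p, w2
5. p, w2
Accessibility: w0Rw0, w0Rw1, w0Rw2, w1Rw1, w1Rw2, w2Rw2

Satisfiable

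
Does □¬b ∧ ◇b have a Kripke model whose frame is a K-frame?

1. □¬b ∧ ◇b, w0
2. □¬b, w0
3. ◇b, w0
4. b, w1
5. ¬b, w1
Accessibility: w0Rw1
Branch closes: b and ¬b both at w1.
Every branch closes; the branch above is one of them.

Unsatisfiable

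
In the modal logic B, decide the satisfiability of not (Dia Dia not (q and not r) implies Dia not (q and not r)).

Satisfiable

1. not (Dia Dia not (q and not r) implies Dia not (q and not r)), 0
2. Dia Dia not (q and not r), 0
3. not Dia not (q and not r), 0
4. q and not r, 0
5. q, 0
6. not r, 0
7. Dia not (q and not r), 1
8. q and not r, 1
9. q, 1
10. not r, 1
11. not (q and not r), 2
12. r, 2
Accessibility: 0R0, 0R1, 1R0, 1R1, 1R2, 2R1, 2R2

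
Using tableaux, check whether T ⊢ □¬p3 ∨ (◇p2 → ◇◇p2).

Valid in T

Tableau for the negation ¬(□¬p3 ∨ (◇p2 → ◇◇p2)):
1. ¬(□¬p3 ∨ (◇p2 → ◇◇p2)), w0
2. ¬□¬p3, w0   [¬∨-rule on 1]
3. ¬(◇p2 → ◇◇p2), w0   [¬∨-rule on 1]
4. ◇p2, w0   [¬→-rule on 3]
5. ¬◇◇p2, w0   [¬→-rule on 3]
6. ¬◇p2, w0   [¬◇-rule on 5 via w0Rw0]
7. ¬p2, w0   [¬◇-rule on 6 via w0Rw0]
8. p3, w1   [¬□-rule on 2: fresh world w1, w0Rw1]
9. ¬◇p2, w1   [¬◇-rule on 5 via w0Rw1]
10. ¬p2, w1   [¬◇-rule on 6 via w0Rw1]
11. p2, w2   [◇-rule on 4: fresh world w2, w0Rw2]
12. ¬◇p2, w2   [¬◇-rule on 5 via w0Rw2]
13. ¬p2, w2   [¬◇-rule on 6 via w0Rw2]
Accessibility: w0Rw0, w0Rw1, w0Rw2, w1Rw1, w2Rw2
Branch closes: p2 and ¬p2 both at w2.
All branches of the negation close; one closing branch shown above.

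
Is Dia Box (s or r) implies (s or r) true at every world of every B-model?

Valid

Tableau for the negation not (Dia Box (s or r) implies (s or r)):
1. not (Dia Box (s or r) implies (s or r)), u
2. Dia Box (s or r), u
3. not (s or r), u
4. not s, u
5. not r, u
6. Box (s or r), v
7. s or r, u
8. s or r, v
9. r, u
Accessibility: uRu, uRv, vRu, vRv
Branch closes: r and not r both at u.
All branches of the negation close; one closing branch shown above.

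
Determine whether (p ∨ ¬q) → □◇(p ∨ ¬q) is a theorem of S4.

Tableau for the negation ¬((p ∨ ¬q) → □◇(p ∨ ¬q)):
1. ¬((p ∨ ¬q) → □◇(p ∨ ¬q)), u
2. p ∨ ¬q, u
3. ¬□◇(p ∨ ¬q), u
4. ¬q, u
5. ¬◇(p ∨ ¬q), v
6. ¬(p ∨ ¬q), v
7. ¬p, v
8. q, v
Accessibility: uRu, uRv, vRv
The negation has an open branch (countermodel exists).

No, not valid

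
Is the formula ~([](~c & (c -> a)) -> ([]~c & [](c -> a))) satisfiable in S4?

No, unsatisfiable

1. ~([](~c & (c -> a)) -> ([]~c & [](c -> a))), u
2. [](~c & (c -> a)), u
3. ~([]~c & [](c -> a)), u
4. ~c & (c -> a), u
5. ~c, u
6. c -> a, u
7. ~[](c -> a), u
8. a, u
9. ~(c -> a), v
10. c, v
11. ~a, v
12. ~c & (c -> a), v
13. ~c, v
14. c -> a, v
Accessibility: uRu, uRv, vRv
Branch closes: c and ~c both at v.
(One branch shown.) All branches close.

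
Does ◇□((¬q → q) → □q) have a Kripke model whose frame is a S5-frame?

Satisfiable

1. ◇□((¬q → q) → □q), w0
2. □((¬q → q) → □q), w1   [◇-rule on 1: fresh world w1, w0Rw1]
3. (¬q → q) → □q, w0   [□-rule on 2 via w1Rw0]
4. (¬q → q) → □q, w1   [□-rule on 2 via w1Rw1]
5. □q, w0   [→-rule on 3 (branches; this branch)]
6. q, w0   [□-rule on 5 via w0Rw0]
7. q, w1   [□-rule on 5 via w0Rw1]
8. □q, w1   [→-rule on 4 (branches; this branch)]
Accessibility: w0Rw0, w0Rw1, w1Rw0, w1Rw1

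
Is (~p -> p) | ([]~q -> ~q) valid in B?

Tableau for the negation ~((~p -> p) | ([]~q -> ~q)):
1. ~((~p -> p) | ([]~q -> ~q)), w0
2. ~(~p -> p), w0   [~|-rule on 1]
3. ~([]~q -> ~q), w0   [~|-rule on 1]
4. ~p, w0   [~->-rule on 2]
5. []~q, w0   [~->-rule on 3]
6. q, w0   [~->-rule on 3]
7. ~q, w0   [[]-rule on 5 via w0Rw0]
Accessibility: w0Rw0
Branch closes: q and ~q both at w0.
Every branch of the negation's tableau closes; the branch above is one of them.

Valid in B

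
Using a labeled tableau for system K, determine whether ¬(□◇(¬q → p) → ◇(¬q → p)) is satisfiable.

1. ¬(□◇(¬q → p) → ◇(¬q → p)), w0
2. □◇(¬q → p), w0   [¬→-rule on 1]
3. ¬◇(¬q → p), w0   [¬→-rule on 1]

Satisfiable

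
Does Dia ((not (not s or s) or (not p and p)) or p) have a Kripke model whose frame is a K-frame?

1. Dia ((not (not s or s) or (not p and p)) or p), w0
2. (not (not s or s) or (not p and p)) or p, w1
3. p, w1
Accessibility: w0Rw1

Satisfiable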